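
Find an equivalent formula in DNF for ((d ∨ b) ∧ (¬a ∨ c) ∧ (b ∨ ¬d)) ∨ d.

((d ∨ b) ∧ (¬a ∨ c) ∧ (b ∨ ¬d)) ∨ d
⇔ (d ∧ ¬a ∧ b) ∨ (d ∧ ¬a ∧ ¬d) ∨ (d ∧ c ∧ b) ∨ (d ∧ c ∧ ¬d) ∨ (b ∧ ¬a ∧ b) ∨ (b ∧ ¬a ∧ ¬d) ∨ (b ∧ c ∧ b) ∨ (b ∧ c ∧ ¬d) ∨ d   — distribute ∧ over ∨
⇔ (b ∧ ¬a) ∨ (b ∧ c) ∨ d   — simplify

(b ∧ ¬a) ∨ (b ∧ c) ∨ d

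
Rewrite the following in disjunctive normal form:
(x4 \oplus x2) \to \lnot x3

(x4 \oplus x2) \to \lnot x3
⇔ \lnot (x4 \oplus x2) \lor \lnot x3   — eliminate \to
⇔ \lnot ((x4 \land \lnot x2) \lor (\lnot x4 \land x2)) \lor \lnot x3   — expand \oplus
⇔ (\lnot (x4 \land \lnot x2) \land \lnot (\lnot x4 \land x2)) \lor \lnot x3   — De Morgan
⇔ ((\lnot x4 \lor \lnot \lnot x2) \land \lnot (\lnot x4 \land x2)) \lor \lnot x3   — De Morgan
⇔ ((\lnot x4 \lor x2) \land \lnot (\lnot x4 \land x2)) \lor \lnot x3   — double negation
⇔ ((\lnot x4 \lor x2) \land (\lnot \lnot x4 \lor \lnot x2)) \lor \lnot x3   — De Morgan
⇔ ((\lnot x4 \lor x2) \land (x4 \lor \lnot x2)) \lor \lnot x3   — double negation
⇔ (\lnot x4 \land x4) \lor (\lnot x4 \land \lnot x2) \lor (x2 \land x4) \lor (x2 \land \lnot x2) \lor \lnot x3   — distribute \land over \lor
⇔ (\lnot x4 \land \lnot x2) \lor (x2 \land x4) \lor \lnot x3   — simplify

(\lnot x4 \land \lnot x2) \lor (x2 \land x4) \lor \lnot x3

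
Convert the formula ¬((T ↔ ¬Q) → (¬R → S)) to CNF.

¬((T ↔ ¬Q) → (¬R → S))
≡ ¬(¬(T ↔ ¬Q) ∨ (¬R → S))   [eliminate →]
≡ ¬(¬((T → ¬Q) ∧ (¬Q → T)) ∨ (¬R → S))   [eliminate ↔]
≡ ¬(¬((¬T ∨ ¬Q) ∧ (¬Q → T)) ∨ (¬R → S))   [eliminate →]
≡ ¬(¬((¬T ∨ ¬Q) ∧ (¬¬Q ∨ T)) ∨ (¬R → S))   [eliminate →]
≡ ¬(¬((¬T ∨ ¬Q) ∧ (¬¬Q ∨ T)) ∨ ¬¬R ∨ S)   [eliminate →]
≡ ¬¬((¬T ∨ ¬Q) ∧ (¬¬Q ∨ T)) ∧ ¬¬¬R ∧ ¬S   [De Morgan]
≡ (¬T ∨ ¬Q) ∧ (¬¬Q ∨ T) ∧ ¬¬¬R ∧ ¬S   [double negation]
≡ (¬T ∨ ¬Q) ∧ (Q ∨ T) ∧ ¬¬¬R ∧ ¬S   [double negation]
≡ (¬T ∨ ¬Q) ∧ (Q ∨ T) ∧ ¬R ∧ ¬S   [double negation]

(¬T ∨ ¬Q) ∧ (Q ∨ T) ∧ ¬R ∧ ¬S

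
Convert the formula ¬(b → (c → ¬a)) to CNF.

¬(b → (c → ¬a))
≡ ¬(¬b ∨ (c → ¬a))   (eliminate →)
≡ ¬(¬b ∨ ¬c ∨ ¬a)   (eliminate →)
≡ ¬¬b ∧ ¬¬c ∧ ¬¬a   (De Morgan)
≡ b ∧ ¬¬c ∧ ¬¬a   (double negation)
≡ b ∧ c ∧ ¬¬a   (double negation)
≡ b ∧ c ∧ a   (double negation)

b ∧ c ∧ a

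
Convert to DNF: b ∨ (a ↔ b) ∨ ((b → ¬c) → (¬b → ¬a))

b ∨ ¬a

b ∨ (a ↔ b) ∨ ((b → ¬c) → (¬b → ¬a))
≡ b ∨ ((a → b) ∧ (b → a)) ∨ ((b → ¬c) → (¬b → ¬a))   [eliminate ↔]
≡ b ∨ ((¬a ∨ b) ∧ (b → a)) ∨ ((b → ¬c) → (¬b → ¬a))   [eliminate →]
≡ b ∨ ((¬a ∨ b) ∧ (¬b ∨ a)) ∨ ((b → ¬c) → (¬b → ¬a))   [eliminate →]
≡ b ∨ ((¬a ∨ b) ∧ (¬b ∨ a)) ∨ ¬(b → ¬c) ∨ (¬b → ¬a)   [eliminate →]
≡ b ∨ ((¬a ∨ b) ∧ (¬b ∨ a)) ∨ ¬(¬b ∨ ¬c) ∨ (¬b → ¬a)   [eliminate →]
≡ b ∨ ((¬a ∨ b) ∧ (¬b ∨ a)) ∨ ¬(¬b ∨ ¬c) ∨ ¬¬b ∨ ¬a   [eliminate →]
≡ b ∨ ((¬a ∨ b) ∧ (¬b ∨ a)) ∨ (¬¬b ∧ ¬¬c) ∨ ¬¬b ∨ ¬a   [De Morgan]
≡ b ∨ ((¬a ∨ b) ∧ (¬b ∨ a)) ∨ (b ∧ ¬¬c) ∨ ¬¬b ∨ ¬a   [double negation]
≡ b ∨ ((¬a ∨ b) ∧ (¬b ∨ a)) ∨ (b ∧ c) ∨ ¬¬b ∨ ¬a   [double negation]
≡ b ∨ ((¬a ∨ b) ∧ (¬b ∨ a)) ∨ (b ∧ c) ∨ b ∨ ¬a   [double negation]
≡ b ∨ (¬a ∧ ¬b) ∨ (¬a ∧ a) ∨ (b ∧ ¬b) ∨ (b ∧ a) ∨ (b ∧ c) ∨ b ∨ ¬a   [distribute ∧ over ∨]
≡ b ∨ ¬a   [simplify]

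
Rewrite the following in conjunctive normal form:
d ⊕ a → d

¬a ∨ d

d ⊕ a → d
≡ ¬(d ⊕ a) ∨ d
≡ ¬((d ∨ a) ∧ ¬(d ∧ a)) ∨ d
≡ ¬(d ∨ a) ∨ ¬¬(d ∧ a) ∨ d
≡ ¬d ∧ ¬a ∨ ¬¬(d ∧ a) ∨ d
≡ ¬d ∧ ¬a ∨ d ∧ a ∨ d
≡ (¬d ∨ d ∨ d) ∧ (¬d ∨ a ∨ d) ∧ (¬a ∨ d ∨ d) ∧ (¬a ∨ a ∨ d)
≡ ¬a ∨ d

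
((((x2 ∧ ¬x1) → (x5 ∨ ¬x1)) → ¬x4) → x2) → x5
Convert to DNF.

(¬x4 ∧ ¬x2) ∨ x5

((((x2 ∧ ¬x1) → (x5 ∨ ¬x1)) → ¬x4) → x2) → x5
= ¬((((x2 ∧ ¬x1) → (x5 ∨ ¬x1)) → ¬x4) → x2) ∨ x5   [eliminate →]
= ¬(¬(((x2 ∧ ¬x1) → (x5 ∨ ¬x1)) → ¬x4) ∨ x2) ∨ x5   [eliminate →]
= ¬(¬(¬((x2 ∧ ¬x1) → (x5 ∨ ¬x1)) ∨ ¬x4) ∨ x2) ∨ x5   [eliminate →]
= ¬(¬(¬(¬(x2 ∧ ¬x1) ∨ x5 ∨ ¬x1) ∨ ¬x4) ∨ x2) ∨ x5   [eliminate →]
= (¬¬(¬(¬(x2 ∧ ¬x1) ∨ x5 ∨ ¬x1) ∨ ¬x4) ∧ ¬x2) ∨ x5   [De Morgan]
= ((¬(¬(x2 ∧ ¬x1) ∨ x5 ∨ ¬x1) ∨ ¬x4) ∧ ¬x2) ∨ x5   [double negation]
= (((¬¬(x2 ∧ ¬x1) ∧ ¬x5 ∧ ¬¬x1) ∨ ¬x4) ∧ ¬x2) ∨ x5   [De Morgan]
= (((x2 ∧ ¬x1 ∧ ¬x5 ∧ ¬¬x1) ∨ ¬x4) ∧ ¬x2) ∨ x5   [double negation]
= (((x2 ∧ ¬x1 ∧ ¬x5 ∧ x1) ∨ ¬x4) ∧ ¬x2) ∨ x5   [double negation]
= (x2 ∧ ¬x1 ∧ ¬x5 ∧ x1 ∧ ¬x2) ∨ (¬x4 ∧ ¬x2) ∨ x5   [distribute ∧ over ∨]
= (¬x4 ∧ ¬x2) ∨ x5   [simplify]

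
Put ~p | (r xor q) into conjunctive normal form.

(~p | r | q) & (~p | ~r | ~q)

~p | (r xor q)
⇔ ~p | ((r | q) & ~(r & q))   (expand xor)
⇔ ~p | ((r | q) & (~r | ~q))   (De Morgan)
⇔ (~p | r | q) & (~p | ~r | ~q)   (distribute | over &)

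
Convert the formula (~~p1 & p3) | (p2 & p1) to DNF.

(p1 & p3) | (p2 & p1)

(~~p1 & p3) | (p2 & p1)
≡ (p1 & p3) | (p2 & p1)   [double negation]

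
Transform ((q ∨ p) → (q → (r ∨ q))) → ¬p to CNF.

(q ∨ ¬p) ∧ (¬r ∨ ¬p) ∧ (¬q ∨ ¬p)

((q ∨ p) → (q → (r ∨ q))) → ¬p
≡ ¬((q ∨ p) → (q → (r ∨ q))) ∨ ¬p   (eliminate →)
≡ ¬(¬(q ∨ p) ∨ (q → (r ∨ q))) ∨ ¬p   (eliminate →)
≡ ¬(¬(q ∨ p) ∨ ¬q ∨ r ∨ q) ∨ ¬p   (eliminate →)
≡ (¬¬(q ∨ p) ∧ ¬¬q ∧ ¬r ∧ ¬q) ∨ ¬p   (De Morgan)
≡ ((q ∨ p) ∧ ¬¬q ∧ ¬r ∧ ¬q) ∨ ¬p   (double negation)
≡ ((q ∨ p) ∧ q ∧ ¬r ∧ ¬q) ∨ ¬p   (double negation)
≡ (q ∨ p ∨ ¬p) ∧ (q ∨ ¬p) ∧ (¬r ∨ ¬p) ∧ (¬q ∨ ¬p)   (distribute ∨ over ∧)
≡ (q ∨ ¬p) ∧ (¬r ∨ ¬p) ∧ (¬q ∨ ¬p)   (simplify)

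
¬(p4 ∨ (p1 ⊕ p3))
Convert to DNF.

¬(p4 ∨ (p1 ⊕ p3))
= ¬(p4 ∨ (p1 ∧ ¬p3) ∨ (¬p1 ∧ p3))   [expand ⊕]
= ¬p4 ∧ ¬(p1 ∧ ¬p3) ∧ ¬(¬p1 ∧ p3)   [De Morgan]
= ¬p4 ∧ (¬p1 ∨ ¬¬p3) ∧ ¬(¬p1 ∧ p3)   [De Morgan]
= ¬p4 ∧ (¬p1 ∨ p3) ∧ ¬(¬p1 ∧ p3)   [double negation]
= ¬p4 ∧ (¬p1 ∨ p3) ∧ (¬¬p1 ∨ ¬p3)   [De Morgan]
= ¬p4 ∧ (¬p1 ∨ p3) ∧ (p1 ∨ ¬p3)   [double negation]
= (¬p4 ∧ ¬p1 ∧ p1) ∨ (¬p4 ∧ ¬p1 ∧ ¬p3) ∨ (¬p4 ∧ p3 ∧ p1) ∨ (¬p4 ∧ p3 ∧ ¬p3)   [distribute ∧ over ∨]
= (¬p4 ∧ ¬p1 ∧ ¬p3) ∨ (¬p4 ∧ p3 ∧ p1)   [simplify]

(¬p4 ∧ ¬p1 ∧ ¬p3) ∨ (¬p4 ∧ p3 ∧ p1)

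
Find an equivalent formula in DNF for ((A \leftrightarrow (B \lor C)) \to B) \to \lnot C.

((A \leftrightarrow (B \lor C)) \to B) \to \lnot C
≡ \lnot ((A \leftrightarrow (B \lor C)) \to B) \lor \lnot C   — eliminate \to
≡ \lnot (\lnot (A \leftrightarrow (B \lor C)) \lor B) \lor \lnot C   — eliminate \to
≡ \lnot (\lnot ((A \to (B \lor C)) \land ((B \lor C) \to A)) \lor B) \lor \lnot C   — eliminate \leftrightarrow
≡ \lnot (\lnot ((\lnot A \lor B \lor C) \land ((B \lor C) \to A)) \lor B) \lor \lnot C   — eliminate \to
≡ \lnot (\lnot ((\lnot A \lor B \lor C) \land (\lnot (B \lor C) \lor A)) \lor B) \lor \lnot C   — eliminate \to
≡ (\lnot \lnot ((\lnot A \lor B \lor C) \land (\lnot (B \lor C) \lor A)) \land \lnot B) \lor \lnot C   — De Morgan
≡ ((\lnot A \lor B \lor C) \land (\lnot (B \lor C) \lor A) \land \lnot B) \lor \lnot C   — double negation
≡ ((\lnot A \lor B \lor C) \land ((\lnot B \land \lnot C) \lor A) \land \lnot B) \lor \lnot C   — De Morgan
≡ (\lnot A \land \lnot B \land \lnot C \land \lnot B) \lor (\lnot A \land A \land \lnot B) \lor (B \land \lnot B \land \lnot C \land \lnot B) \lor (B \land A \land \lnot B) \lor (C \land \lnot B \land \lnot C \land \lnot B) \lor (C \land A \land \lnot B) \lor \lnot C   — distribute \land over \lor
≡ (C \land A \land \lnot B) \lor \lnot C   — simplify

(C \land A \land \lnot B) \lor \lnot C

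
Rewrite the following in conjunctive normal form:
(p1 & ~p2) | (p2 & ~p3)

(p1 & ~p2) | (p2 & ~p3)
≡ (p1 | p2) & (p1 | ~p3) & (~p2 | p2) & (~p2 | ~p3)
≡ (p1 | p2) & (p1 | ~p3) & (~p2 | ~p3)

(p1 | p2) & (p1 | ~p3) & (~p2 | ~p3)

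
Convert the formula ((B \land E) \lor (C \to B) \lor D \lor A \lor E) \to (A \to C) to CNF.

C \lor \lnot A

((B \land E) \lor (C \to B) \lor D \lor A \lor E) \to (A \to C)
⇔ \lnot ((B \land E) \lor (C \to B) \lor D \lor A \lor E) \lor (A \to C)   — eliminate \to
⇔ \lnot ((B \land E) \lor \lnot C \lor B \lor D \lor A \lor E) \lor (A \to C)   — eliminate \to
⇔ \lnot ((B \land E) \lor \lnot C \lor B \lor D \lor A \lor E) \lor \lnot A \lor C   — eliminate \to
⇔ (\lnot (B \land E) \land \lnot \lnot C \land \lnot B \land \lnot D \land \lnot A \land \lnot E) \lor \lnot A \lor C   — De Morgan
⇔ ((\lnot B \lor \lnot E) \land \lnot \lnot C \land \lnot B \land \lnot D \land \lnot A \land \lnot E) \lor \lnot A \lor C   — De Morgan
⇔ ((\lnot B \lor \lnot E) \land C \land \lnot B \land \lnot D \land \lnot A \land \lnot E) \lor \lnot A \lor C   — double negation
⇔ (\lnot B \lor \lnot E \lor \lnot A \lor C) \land (C \lor \lnot A \lor C) \land (\lnot B \lor \lnot A \lor C) \land (\lnot D \lor \lnot A \lor C) \land (\lnot A \lor \lnot A \lor C) \land (\lnot E \lor \lnot A \lor C)   — distribute \lor over \land
⇔ C \lor \lnot A   — simplify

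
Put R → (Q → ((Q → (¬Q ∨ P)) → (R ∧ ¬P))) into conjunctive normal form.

R → (Q → ((Q → (¬Q ∨ P)) → (R ∧ ¬P)))
= ¬R ∨ (Q → ((Q → (¬Q ∨ P)) → (R ∧ ¬P)))   — eliminate →
= ¬R ∨ ¬Q ∨ ((Q → (¬Q ∨ P)) → (R ∧ ¬P))   — eliminate →
= ¬R ∨ ¬Q ∨ ¬(Q → (¬Q ∨ P)) ∨ (R ∧ ¬P)   — eliminate →
= ¬R ∨ ¬Q ∨ ¬(¬Q ∨ ¬Q ∨ P) ∨ (R ∧ ¬P)   — eliminate →
= ¬R ∨ ¬Q ∨ (¬¬Q ∧ ¬¬Q ∧ ¬P) ∨ (R ∧ ¬P)   — De Morgan
= ¬R ∨ ¬Q ∨ (Q ∧ ¬¬Q ∧ ¬P) ∨ (R ∧ ¬P)   — double negation
= ¬R ∨ ¬Q ∨ (Q ∧ Q ∧ ¬P) ∨ (R ∧ ¬P)   — double negation
= (¬R ∨ ¬Q ∨ Q ∨ R) ∧ (¬R ∨ ¬Q ∨ Q ∨ ¬P) ∧ (¬R ∨ ¬Q ∨ Q ∨ R) ∧ (¬R ∨ ¬Q ∨ Q ∨ ¬P) ∧ (¬R ∨ ¬Q ∨ ¬P ∨ R) ∧ (¬R ∨ ¬Q ∨ ¬P ∨ ¬P)   — distribute ∨ over ∧
= ¬R ∨ ¬Q ∨ ¬P   — simplify

¬R ∨ ¬Q ∨ ¬P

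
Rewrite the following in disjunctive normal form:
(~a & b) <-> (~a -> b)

(~a & b) <-> (~a -> b)
⇔ ((~a & b) -> (~a -> b)) & ((~a -> b) -> (~a & b))
⇔ (~(~a & b) | (~a -> b)) & ((~a -> b) -> (~a & b))
⇔ (~(~a & b) | ~~a | b) & ((~a -> b) -> (~a & b))
⇔ (~(~a & b) | ~~a | b) & (~(~a -> b) | (~a & b))
⇔ (~(~a & b) | ~~a | b) & (~(~~a | b) | (~a & b))
⇔ (~~a | ~b | ~~a | b) & (~(~~a | b) | (~a & b))
⇔ (a | ~b | ~~a | b) & (~(~~a | b) | (~a & b))
⇔ (a | ~b | a | b) & (~(~~a | b) | (~a & b))
⇔ (a | ~b | a | b) & ((~~~a & ~b) | (~a & b))
⇔ (a | ~b | a | b) & ((~a & ~b) | (~a & b))
⇔ (a & ~a & ~b) | (a & ~a & b) | (~b & ~a & ~b) | (~b & ~a & b) | (a & ~a & ~b) | (a & ~a & b) | (b & ~a & ~b) | (b & ~a & b)
⇔ (~b & ~a) | (b & ~a)

(~b & ~a) | (b & ~a)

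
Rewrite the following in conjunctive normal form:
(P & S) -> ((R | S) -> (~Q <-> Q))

(~P | ~S | Q) & (~P | ~S | ~Q)

(P & S) -> ((R | S) -> (~Q <-> Q))
= ~(P & S) | ((R | S) -> (~Q <-> Q))   [eliminate ->]
= ~(P & S) | ~(R | S) | (~Q <-> Q)   [eliminate ->]
= ~(P & S) | ~(R | S) | ((~Q -> Q) & (Q -> ~Q))   [eliminate <->]
= ~(P & S) | ~(R | S) | ((~~Q | Q) & (Q -> ~Q))   [eliminate ->]
= ~(P & S) | ~(R | S) | ((~~Q | Q) & (~Q | ~Q))   [eliminate ->]
= ~P | ~S | ~(R | S) | ((~~Q | Q) & (~Q | ~Q))   [De Morgan]
= ~P | ~S | (~R & ~S) | ((~~Q | Q) & (~Q | ~Q))   [De Morgan]
= ~P | ~S | (~R & ~S) | ((Q | Q) & (~Q | ~Q))   [double negation]
= (~P | ~S | ~R | Q | Q) & (~P | ~S | ~R | ~Q | ~Q) & (~P | ~S | ~S | Q | Q) & (~P | ~S | ~S | ~Q | ~Q)   [distribute | over &]
= (~P | ~S | Q) & (~P | ~S | ~Q)   [simplify]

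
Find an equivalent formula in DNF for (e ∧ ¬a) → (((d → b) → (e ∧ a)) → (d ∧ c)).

(e ∧ ¬a) → (((d → b) → (e ∧ a)) → (d ∧ c))
≡ ¬(e ∧ ¬a) ∨ (((d → b) → (e ∧ a)) → (d ∧ c))   [eliminate →]
≡ ¬(e ∧ ¬a) ∨ ¬((d → b) → (e ∧ a)) ∨ (d ∧ c)   [eliminate →]
≡ ¬(e ∧ ¬a) ∨ ¬(¬(d → b) ∨ (e ∧ a)) ∨ (d ∧ c)   [eliminate →]
≡ ¬(e ∧ ¬a) ∨ ¬(¬(¬d ∨ b) ∨ (e ∧ a)) ∨ (d ∧ c)   [eliminate →]
≡ ¬e ∨ ¬¬a ∨ ¬(¬(¬d ∨ b) ∨ (e ∧ a)) ∨ (d ∧ c)   [De Morgan]
≡ ¬e ∨ a ∨ ¬(¬(¬d ∨ b) ∨ (e ∧ a)) ∨ (d ∧ c)   [double negation]
≡ ¬e ∨ a ∨ (¬¬(¬d ∨ b) ∧ ¬(e ∧ a)) ∨ (d ∧ c)   [De Morgan]
≡ ¬e ∨ a ∨ ((¬d ∨ b) ∧ ¬(e ∧ a)) ∨ (d ∧ c)   [double negation]
≡ ¬e ∨ a ∨ ((¬d ∨ b) ∧ (¬e ∨ ¬a)) ∨ (d ∧ c)   [De Morgan]
≡ ¬e ∨ a ∨ (¬d ∧ ¬e) ∨ (¬d ∧ ¬a) ∨ (b ∧ ¬e) ∨ (b ∧ ¬a) ∨ (d ∧ c)   [distribute ∧ over ∨]
≡ ¬e ∨ a ∨ (¬d ∧ ¬a) ∨ (b ∧ ¬a) ∨ (d ∧ c)   [simplify]

¬e ∨ a ∨ (¬d ∧ ¬a) ∨ (b ∧ ¬a) ∨ (d ∧ c)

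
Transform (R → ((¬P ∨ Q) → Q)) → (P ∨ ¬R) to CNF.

¬Q ∨ P ∨ ¬R

(R → ((¬P ∨ Q) → Q)) → (P ∨ ¬R)
≡ ¬(R → ((¬P ∨ Q) → Q)) ∨ P ∨ ¬R   — eliminate →
≡ ¬(¬R ∨ ((¬P ∨ Q) → Q)) ∨ P ∨ ¬R   — eliminate →
≡ ¬(¬R ∨ ¬(¬P ∨ Q) ∨ Q) ∨ P ∨ ¬R   — eliminate →
≡ (¬¬R ∧ ¬¬(¬P ∨ Q) ∧ ¬Q) ∨ P ∨ ¬R   — De Morgan
≡ (R ∧ ¬¬(¬P ∨ Q) ∧ ¬Q) ∨ P ∨ ¬R   — double negation
≡ (R ∧ (¬P ∨ Q) ∧ ¬Q) ∨ P ∨ ¬R   — double negation
≡ (R ∨ P ∨ ¬R) ∧ (¬P ∨ Q ∨ P ∨ ¬R) ∧ (¬Q ∨ P ∨ ¬R)   — distribute ∨ over ∧
≡ ¬Q ∨ P ∨ ¬R   — simplify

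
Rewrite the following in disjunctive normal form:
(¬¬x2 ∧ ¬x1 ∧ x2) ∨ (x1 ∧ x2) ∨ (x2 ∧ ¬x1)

(¬¬x2 ∧ ¬x1 ∧ x2) ∨ (x1 ∧ x2) ∨ (x2 ∧ ¬x1)
≡ (x2 ∧ ¬x1 ∧ x2) ∨ (x1 ∧ x2) ∨ (x2 ∧ ¬x1)   [double negation]
≡ (x2 ∧ ¬x1) ∨ (x1 ∧ x2)   [simplify]

(x2 ∧ ¬x1) ∨ (x1 ∧ x2)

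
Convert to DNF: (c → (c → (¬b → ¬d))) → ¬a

(c ∧ ¬b ∧ d) ∨ ¬a

(c → (c → (¬b → ¬d))) → ¬a
⇔ ¬(c → (c → (¬b → ¬d))) ∨ ¬a   [eliminate →]
⇔ ¬(¬c ∨ (c → (¬b → ¬d))) ∨ ¬a   [eliminate →]
⇔ ¬(¬c ∨ ¬c ∨ (¬b → ¬d)) ∨ ¬a   [eliminate →]
⇔ ¬(¬c ∨ ¬c ∨ ¬¬b ∨ ¬d) ∨ ¬a   [eliminate →]
⇔ (¬¬c ∧ ¬¬c ∧ ¬¬¬b ∧ ¬¬d) ∨ ¬a   [De Morgan]
⇔ (c ∧ ¬¬c ∧ ¬¬¬b ∧ ¬¬d) ∨ ¬a   [double negation]
⇔ (c ∧ c ∧ ¬¬¬b ∧ ¬¬d) ∨ ¬a   [double negation]
⇔ (c ∧ c ∧ ¬b ∧ ¬¬d) ∨ ¬a   [double negation]
⇔ (c ∧ c ∧ ¬b ∧ d) ∨ ¬a   [double negation]
⇔ (c ∧ ¬b ∧ d) ∨ ¬a   [simplify]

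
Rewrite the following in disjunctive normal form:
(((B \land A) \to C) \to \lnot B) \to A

(((B \land A) \to C) \to \lnot B) \to A
≡ \lnot (((B \land A) \to C) \to \lnot B) \lor A   [eliminate \to]
≡ \lnot (\lnot ((B \land A) \to C) \lor \lnot B) \lor A   [eliminate \to]
≡ \lnot (\lnot (\lnot (B \land A) \lor C) \lor \lnot B) \lor A   [eliminate \to]
≡ (\lnot \lnot (\lnot (B \land A) \lor C) \land \lnot \lnot B) \lor A   [De Morgan]
≡ ((\lnot (B \land A) \lor C) \land \lnot \lnot B) \lor A   [double negation]
≡ ((\lnot B \lor \lnot A \lor C) \land \lnot \lnot B) \lor A   [De Morgan]
≡ ((\lnot B \lor \lnot A \lor C) \land B) \lor A   [double negation]
≡ (\lnot B \land B) \lor (\lnot A \land B) \lor (C \land B) \lor A   [distribute \land over \lor]
≡ (\lnot A \land B) \lor (C \land B) \lor A   [simplify]

(\lnot A \land B) \lor (C \land B) \lor A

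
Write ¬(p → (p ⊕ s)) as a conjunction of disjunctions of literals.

p ∧ (¬p ∨ s)

¬(p → (p ⊕ s))
= ¬(¬p ∨ (p ⊕ s))   — eliminate →
= ¬(¬p ∨ ((p ∨ s) ∧ ¬(p ∧ s)))   — expand ⊕
= ¬¬p ∧ ¬((p ∨ s) ∧ ¬(p ∧ s))   — De Morgan
= p ∧ ¬((p ∨ s) ∧ ¬(p ∧ s))   — double negation
= p ∧ (¬(p ∨ s) ∨ ¬¬(p ∧ s))   — De Morgan
= p ∧ ((¬p ∧ ¬s) ∨ ¬¬(p ∧ s))   — De Morgan
= p ∧ ((¬p ∧ ¬s) ∨ (p ∧ s))   — double negation
= p ∧ (¬p ∨ p) ∧ (¬p ∨ s) ∧ (¬s ∨ p) ∧ (¬s ∨ s)   — distribute ∨ over ∧
= p ∧ (¬p ∨ s)   — simplify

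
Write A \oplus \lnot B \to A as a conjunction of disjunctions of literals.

A \oplus \lnot B \to A
⇔ \lnot (A \oplus \lnot B) \lor A   [eliminate \to]
⇔ \lnot ((A \lor \lnot B) \land \lnot (A \land \lnot B)) \lor A   [expand \oplus]
⇔ \lnot (A \lor \lnot B) \lor \lnot \lnot (A \land \lnot B) \lor A   [De Morgan]
⇔ \lnot A \land \lnot \lnot B \lor \lnot \lnot (A \land \lnot B) \lor A   [De Morgan]
⇔ \lnot A \land B \lor \lnot \lnot (A \land \lnot B) \lor A   [double negation]
⇔ \lnot A \land B \lor A \land \lnot B \lor A   [double negation]
⇔ (\lnot A \lor A \lor A) \land (\lnot A \lor \lnot B \lor A) \land (B \lor A \lor A) \land (B \lor \lnot B \lor A)   [distribute \lor over \land]
⇔ B \lor A   [simplify]

B \lor A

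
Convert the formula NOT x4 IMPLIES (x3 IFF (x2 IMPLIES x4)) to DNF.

x4 OR (NOT x3 AND x2 AND NOT x4) OR (NOT x2 AND x3)

NOT x4 IMPLIES (x3 IFF (x2 IMPLIES x4))
⇔ NOT NOT x4 OR (x3 IFF (x2 IMPLIES x4))   — eliminate IMPLIES
⇔ NOT NOT x4 OR ((x3 IMPLIES (x2 IMPLIES x4)) AND ((x2 IMPLIES x4) IMPLIES x3))   — eliminate IFF
⇔ NOT NOT x4 OR ((NOT x3 OR (x2 IMPLIES x4)) AND ((x2 IMPLIES x4) IMPLIES x3))   — eliminate IMPLIES
⇔ NOT NOT x4 OR ((NOT x3 OR NOT x2 OR x4) AND ((x2 IMPLIES x4) IMPLIES x3))   — eliminate IMPLIES
⇔ NOT NOT x4 OR ((NOT x3 OR NOT x2 OR x4) AND (NOT (x2 IMPLIES x4) OR x3))   — eliminate IMPLIES
⇔ NOT NOT x4 OR ((NOT x3 OR NOT x2 OR x4) AND (NOT (NOT x2 OR x4) OR x3))   — eliminate IMPLIES
⇔ x4 OR ((NOT x3 OR NOT x2 OR x4) AND (NOT (NOT x2 OR x4) OR x3))   — double negation
⇔ x4 OR ((NOT x3 OR NOT x2 OR x4) AND ((NOT NOT x2 AND NOT x4) OR x3))   — De Morgan
⇔ x4 OR ((NOT x3 OR NOT x2 OR x4) AND ((x2 AND NOT x4) OR x3))   — double negation
⇔ x4 OR (NOT x3 AND x2 AND NOT x4) OR (NOT x3 AND x3) OR (NOT x2 AND x2 AND NOT x4) OR (NOT x2 AND x3) OR (x4 AND x2 AND NOT x4) OR (x4 AND x3)   — distribute AND over OR
⇔ x4 OR (NOT x3 AND x2 AND NOT x4) OR (NOT x2 AND x3)   — simplify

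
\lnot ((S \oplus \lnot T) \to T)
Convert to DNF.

\lnot ((S \oplus \lnot T) \to T)
⇔ \lnot (\lnot (S \oplus \lnot T) \lor T)   — eliminate \to
⇔ \lnot (\lnot ((S \land \lnot \lnot T) \lor (\lnot S \land \lnot T)) \lor T)   — expand \oplus
⇔ \lnot \lnot ((S \land \lnot \lnot T) \lor (\lnot S \land \lnot T)) \land \lnot T   — De Morgan
⇔ ((S \land \lnot \lnot T) \lor (\lnot S \land \lnot T)) \land \lnot T   — double negation
⇔ ((S \land T) \lor (\lnot S \land \lnot T)) \land \lnot T   — double negation
⇔ (S \land T \land \lnot T) \lor (\lnot S \land \lnot T \land \lnot T)   — distribute \land over \lor
⇔ \lnot S \land \lnot T   — simplify

\lnot S \land \lnot T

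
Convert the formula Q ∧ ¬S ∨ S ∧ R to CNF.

Q ∧ ¬S ∨ S ∧ R
⇔ (Q ∨ S) ∧ (Q ∨ R) ∧ (¬S ∨ S) ∧ (¬S ∨ R)   (distribute ∨ over ∧)
⇔ (Q ∨ S) ∧ (Q ∨ R) ∧ (¬S ∨ R)   (simplify)

(Q ∨ S) ∧ (Q ∨ R) ∧ (¬S ∨ R)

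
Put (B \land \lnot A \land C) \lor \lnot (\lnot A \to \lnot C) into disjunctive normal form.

\lnot A \land C

(B \land \lnot A \land C) \lor \lnot (\lnot A \to \lnot C)
= (B \land \lnot A \land C) \lor \lnot (\lnot \lnot A \lor \lnot C)   — eliminate \to
= (B \land \lnot A \land C) \lor (\lnot \lnot \lnot A \land \lnot \lnot C)   — De Morgan
= (B \land \lnot A \land C) \lor (\lnot A \land \lnot \lnot C)   — double negation
= (B \land \lnot A \land C) \lor (\lnot A \land C)   — double negation
= \lnot A \land C   — simplify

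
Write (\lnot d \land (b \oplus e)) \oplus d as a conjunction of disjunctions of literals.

(\lnot d \land (b \oplus e)) \oplus d
≡ ((\lnot d \land (b \oplus e)) \lor d) \land \lnot (\lnot d \land (b \oplus e) \land d)   — expand \oplus
≡ ((\lnot d \land (b \lor e) \land \lnot (b \land e)) \lor d) \land \lnot (\lnot d \land (b \oplus e) \land d)   — expand \oplus
≡ ((\lnot d \land (b \lor e) \land \lnot (b \land e)) \lor d) \land \lnot (\lnot d \land (b \lor e) \land \lnot (b \land e) \land d)   — expand \oplus
≡ ((\lnot d \land (b \lor e) \land (\lnot b \lor \lnot e)) \lor d) \land \lnot (\lnot d \land (b \lor e) \land \lnot (b \land e) \land d)   — De Morgan
≡ ((\lnot d \land (b \lor e) \land (\lnot b \lor \lnot e)) \lor d) \land (\lnot \lnot d \lor \lnot (b \lor e) \lor \lnot \lnot (b \land e) \lor \lnot d)   — De Morgan
≡ ((\lnot d \land (b \lor e) \land (\lnot b \lor \lnot e)) \lor d) \land (d \lor \lnot (b \lor e) \lor \lnot \lnot (b \land e) \lor \lnot d)   — double negation
≡ ((\lnot d \land (b \lor e) \land (\lnot b \lor \lnot e)) \lor d) \land (d \lor (\lnot b \land \lnot e) \lor \lnot \lnot (b \land e) \lor \lnot d)   — De Morgan
≡ ((\lnot d \land (b \lor e) \land (\lnot b \lor \lnot e)) \lor d) \land (d \lor (\lnot b \land \lnot e) \lor (b \land e) \lor \lnot d)   — double negation
≡ (\lnot d \lor d) \land (b \lor e \lor d) \land (\lnot b \lor \lnot e \lor d) \land (d \lor \lnot b \lor b \lor \lnot d) \land (d \lor \lnot b \lor e \lor \lnot d) \land (d \lor \lnot e \lor b \lor \lnot d) \land (d \lor \lnot e \lor e \lor \lnot d)   — distribute \lor over \land
≡ (b \lor e \lor d) \land (\lnot b \lor \lnot e \lor d)   — simplify

(b \lor e \lor d) \land (\lnot b \lor \lnot e \lor d)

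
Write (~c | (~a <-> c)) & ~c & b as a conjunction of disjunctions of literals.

(~c | (~a <-> c)) & ~c & b
⇔ (~c | ((~a -> c) & (c -> ~a))) & ~c & b
⇔ (~c | ((~~a | c) & (c -> ~a))) & ~c & b
⇔ (~c | ((~~a | c) & (~c | ~a))) & ~c & b
⇔ (~c | ((a | c) & (~c | ~a))) & ~c & b
⇔ (~c | a | c) & (~c | ~c | ~a) & ~c & b
⇔ ~c & b

~c & b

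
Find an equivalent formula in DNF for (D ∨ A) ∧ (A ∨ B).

(D ∧ B) ∨ A

(D ∨ A) ∧ (A ∨ B)
⇔ (D ∧ A) ∨ (D ∧ B) ∨ (A ∧ A) ∨ (A ∧ B)   [distribute ∧ over ∨]
⇔ (D ∧ B) ∨ A   [simplify]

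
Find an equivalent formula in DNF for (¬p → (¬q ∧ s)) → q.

(¬p ∧ ¬s) ∨ q

(¬p → (¬q ∧ s)) → q
= ¬(¬p → (¬q ∧ s)) ∨ q   [eliminate →]
= ¬(¬¬p ∨ (¬q ∧ s)) ∨ q   [eliminate →]
= (¬¬¬p ∧ ¬(¬q ∧ s)) ∨ q   [De Morgan]
= (¬p ∧ ¬(¬q ∧ s)) ∨ q   [double negation]
= (¬p ∧ (¬¬q ∨ ¬s)) ∨ q   [De Morgan]
= (¬p ∧ (q ∨ ¬s)) ∨ q   [double negation]
= (¬p ∧ q) ∨ (¬p ∧ ¬s) ∨ q   [distribute ∧ over ∨]
= (¬p ∧ ¬s) ∨ q   [simplify]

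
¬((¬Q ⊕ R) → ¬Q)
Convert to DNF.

Q ∧ R

¬((¬Q ⊕ R) → ¬Q)
= ¬(¬(¬Q ⊕ R) ∨ ¬Q)   [eliminate →]
= ¬(¬((¬Q ∧ ¬R) ∨ (¬¬Q ∧ R)) ∨ ¬Q)   [expand ⊕]
= ¬¬((¬Q ∧ ¬R) ∨ (¬¬Q ∧ R)) ∧ ¬¬Q   [De Morgan]
= ((¬Q ∧ ¬R) ∨ (¬¬Q ∧ R)) ∧ ¬¬Q   [double negation]
= ((¬Q ∧ ¬R) ∨ (Q ∧ R)) ∧ ¬¬Q   [double negation]
= ((¬Q ∧ ¬R) ∨ (Q ∧ R)) ∧ Q   [double negation]
= (¬Q ∧ ¬R ∧ Q) ∨ (Q ∧ R ∧ Q)   [distribute ∧ over ∨]
= Q ∧ R   [simplify]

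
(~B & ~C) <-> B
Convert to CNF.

(~B & ~C) <-> B
≡ ((~B & ~C) -> B) & (B -> (~B & ~C))   (eliminate <->)
≡ (~(~B & ~C) | B) & (B -> (~B & ~C))   (eliminate ->)
≡ (~(~B & ~C) | B) & (~B | (~B & ~C))   (eliminate ->)
≡ (~~B | ~~C | B) & (~B | (~B & ~C))   (De Morgan)
≡ (B | ~~C | B) & (~B | (~B & ~C))   (double negation)
≡ (B | C | B) & (~B | (~B & ~C))   (double negation)
≡ (B | C | B) & (~B | ~B) & (~B | ~C)   (distribute | over &)
≡ (B | C) & ~B   (simplify)

(B | C) & ~B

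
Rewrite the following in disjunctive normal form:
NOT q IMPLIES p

q OR p

NOT q IMPLIES p
= NOT NOT q OR p   [eliminate IMPLIES]
= q OR p   [double negation]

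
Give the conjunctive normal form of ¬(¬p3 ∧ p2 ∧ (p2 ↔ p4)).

¬(¬p3 ∧ p2 ∧ (p2 ↔ p4))
≡ ¬(¬p3 ∧ p2 ∧ (p2 → p4) ∧ (p4 → p2))   [eliminate ↔]
≡ ¬(¬p3 ∧ p2 ∧ (¬p2 ∨ p4) ∧ (p4 → p2))   [eliminate →]
≡ ¬(¬p3 ∧ p2 ∧ (¬p2 ∨ p4) ∧ (¬p4 ∨ p2))   [eliminate →]
≡ ¬¬p3 ∨ ¬p2 ∨ ¬(¬p2 ∨ p4) ∨ ¬(¬p4 ∨ p2)   [De Morgan]
≡ p3 ∨ ¬p2 ∨ ¬(¬p2 ∨ p4) ∨ ¬(¬p4 ∨ p2)   [double negation]
≡ p3 ∨ ¬p2 ∨ (¬¬p2 ∧ ¬p4) ∨ ¬(¬p4 ∨ p2)   [De Morgan]
≡ p3 ∨ ¬p2 ∨ (p2 ∧ ¬p4) ∨ ¬(¬p4 ∨ p2)   [double negation]
≡ p3 ∨ ¬p2 ∨ (p2 ∧ ¬p4) ∨ (¬¬p4 ∧ ¬p2)   [De Morgan]
≡ p3 ∨ ¬p2 ∨ (p2 ∧ ¬p4) ∨ (p4 ∧ ¬p2)   [double negation]
≡ (p3 ∨ ¬p2 ∨ p2 ∨ p4) ∧ (p3 ∨ ¬p2 ∨ p2 ∨ ¬p2) ∧ (p3 ∨ ¬p2 ∨ ¬p4 ∨ p4) ∧ (p3 ∨ ¬p2 ∨ ¬p4 ∨ ¬p2)   [distribute ∨ over ∧]
≡ p3 ∨ ¬p2 ∨ ¬p4   [simplify]

p3 ∨ ¬p2 ∨ ¬p4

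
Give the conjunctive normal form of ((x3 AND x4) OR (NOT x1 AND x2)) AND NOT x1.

((x3 AND x4) OR (NOT x1 AND x2)) AND NOT x1
= (x3 OR NOT x1) AND (x3 OR x2) AND (x4 OR NOT x1) AND (x4 OR x2) AND NOT x1   [distribute OR over AND]
= (x3 OR x2) AND (x4 OR x2) AND NOT x1   [simplify]

(x3 OR x2) AND (x4 OR x2) AND NOT x1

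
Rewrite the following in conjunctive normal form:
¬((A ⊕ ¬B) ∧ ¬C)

¬((A ⊕ ¬B) ∧ ¬C)
⇔ ¬((A ∨ ¬B) ∧ ¬(A ∧ ¬B) ∧ ¬C)
⇔ ¬(A ∨ ¬B) ∨ ¬¬(A ∧ ¬B) ∨ ¬¬C
⇔ (¬A ∧ ¬¬B) ∨ ¬¬(A ∧ ¬B) ∨ ¬¬C
⇔ (¬A ∧ B) ∨ ¬¬(A ∧ ¬B) ∨ ¬¬C
⇔ (¬A ∧ B) ∨ (A ∧ ¬B) ∨ ¬¬C
⇔ (¬A ∧ B) ∨ (A ∧ ¬B) ∨ C
⇔ (¬A ∨ A ∨ C) ∧ (¬A ∨ ¬B ∨ C) ∧ (B ∨ A ∨ C) ∧ (B ∨ ¬B ∨ C)
⇔ (¬A ∨ ¬B ∨ C) ∧ (B ∨ A ∨ C)

(¬A ∨ ¬B ∨ C) ∧ (B ∨ A ∨ C)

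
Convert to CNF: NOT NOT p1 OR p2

NOT NOT p1 OR p2
⇔ p1 OR p2   [double negation]

p1 OR p2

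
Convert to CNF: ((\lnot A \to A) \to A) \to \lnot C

(A \lor \lnot C) \land (\lnot A \lor \lnot C)

((\lnot A \to A) \to A) \to \lnot C
= \lnot ((\lnot A \to A) \to A) \lor \lnot C   (eliminate \to)
= \lnot (\lnot (\lnot A \to A) \lor A) \lor \lnot C   (eliminate \to)
= \lnot (\lnot (\lnot \lnot A \lor A) \lor A) \lor \lnot C   (eliminate \to)
= (\lnot \lnot (\lnot \lnot A \lor A) \land \lnot A) \lor \lnot C   (De Morgan)
= ((\lnot \lnot A \lor A) \land \lnot A) \lor \lnot C   (double negation)
= ((A \lor A) \land \lnot A) \lor \lnot C   (double negation)
= (A \lor A \lor \lnot C) \land (\lnot A \lor \lnot C)   (distribute \lor over \land)
= (A \lor \lnot C) \land (\lnot A \lor \lnot C)   (simplify)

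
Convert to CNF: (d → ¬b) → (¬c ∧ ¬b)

(d ∨ ¬c) ∧ (d ∨ ¬b) ∧ (b ∨ ¬c)

(d → ¬b) → (¬c ∧ ¬b)
⇔ ¬(d → ¬b) ∨ (¬c ∧ ¬b)   — eliminate →
⇔ ¬(¬d ∨ ¬b) ∨ (¬c ∧ ¬b)   — eliminate →
⇔ (¬¬d ∧ ¬¬b) ∨ (¬c ∧ ¬b)   — De Morgan
⇔ (d ∧ ¬¬b) ∨ (¬c ∧ ¬b)   — double negation
⇔ (d ∧ b) ∨ (¬c ∧ ¬b)   — double negation
⇔ (d ∨ ¬c) ∧ (d ∨ ¬b) ∧ (b ∨ ¬c) ∧ (b ∨ ¬b)   — distribute ∨ over ∧
⇔ (d ∨ ¬c) ∧ (d ∨ ¬b) ∧ (b ∨ ¬c)   — simplify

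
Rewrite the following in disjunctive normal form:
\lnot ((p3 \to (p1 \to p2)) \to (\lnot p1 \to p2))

\lnot p1 \land \lnot p2

\lnot ((p3 \to (p1 \to p2)) \to (\lnot p1 \to p2))
= \lnot (\lnot (p3 \to (p1 \to p2)) \lor (\lnot p1 \to p2))   (eliminate \to)
= \lnot (\lnot (\lnot p3 \lor (p1 \to p2)) \lor (\lnot p1 \to p2))   (eliminate \to)
= \lnot (\lnot (\lnot p3 \lor \lnot p1 \lor p2) \lor (\lnot p1 \to p2))   (eliminate \to)
= \lnot (\lnot (\lnot p3 \lor \lnot p1 \lor p2) \lor \lnot \lnot p1 \lor p2)   (eliminate \to)
= \lnot \lnot (\lnot p3 \lor \lnot p1 \lor p2) \land \lnot \lnot \lnot p1 \land \lnot p2   (De Morgan)
= (\lnot p3 \lor \lnot p1 \lor p2) \land \lnot \lnot \lnot p1 \land \lnot p2   (double negation)
= (\lnot p3 \lor \lnot p1 \lor p2) \land \lnot p1 \land \lnot p2   (double negation)
= (\lnot p3 \land \lnot p1 \land \lnot p2) \lor (\lnot p1 \land \lnot p1 \land \lnot p2) \lor (p2 \land \lnot p1 \land \lnot p2)   (distribute \land over \lor)
= \lnot p1 \land \lnot p2   (simplify)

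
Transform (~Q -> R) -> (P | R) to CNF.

(~Q -> R) -> (P | R)
≡ ~(~Q -> R) | P | R
≡ ~(~~Q | R) | P | R
≡ (~~~Q & ~R) | P | R
≡ (~Q & ~R) | P | R
≡ (~Q | P | R) & (~R | P | R)
≡ ~Q | P | R

~Q | P | R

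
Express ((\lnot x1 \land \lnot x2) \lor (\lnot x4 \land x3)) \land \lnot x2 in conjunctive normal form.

((\lnot x1 \land \lnot x2) \lor (\lnot x4 \land x3)) \land \lnot x2
≡ (\lnot x1 \lor \lnot x4) \land (\lnot x1 \lor x3) \land (\lnot x2 \lor \lnot x4) \land (\lnot x2 \lor x3) \land \lnot x2   (distribute \lor over \land)
≡ (\lnot x1 \lor \lnot x4) \land (\lnot x1 \lor x3) \land \lnot x2   (simplify)

(\lnot x1 \lor \lnot x4) \land (\lnot x1 \lor x3) \land \lnot x2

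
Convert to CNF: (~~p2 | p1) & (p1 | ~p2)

(~~p2 | p1) & (p1 | ~p2)
≡ (p2 | p1) & (p1 | ~p2)   [double negation]

(p2 | p1) & (p1 | ~p2)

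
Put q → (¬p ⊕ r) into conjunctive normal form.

(¬q ∨ ¬p ∨ r) ∧ (¬q ∨ p ∨ ¬r)

q → (¬p ⊕ r)
≡ ¬q ∨ (¬p ⊕ r)   [eliminate →]
≡ ¬q ∨ ((¬p ∨ r) ∧ ¬(¬p ∧ r))   [expand ⊕]
≡ ¬q ∨ ((¬p ∨ r) ∧ (¬¬p ∨ ¬r))   [De Morgan]
≡ ¬q ∨ ((¬p ∨ r) ∧ (p ∨ ¬r))   [double negation]
≡ (¬q ∨ ¬p ∨ r) ∧ (¬q ∨ p ∨ ¬r)   [distribute ∨ over ∧]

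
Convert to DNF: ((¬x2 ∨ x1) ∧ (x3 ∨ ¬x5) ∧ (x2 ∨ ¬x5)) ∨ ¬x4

((¬x2 ∨ x1) ∧ (x3 ∨ ¬x5) ∧ (x2 ∨ ¬x5)) ∨ ¬x4
⇔ (¬x2 ∧ x3 ∧ x2) ∨ (¬x2 ∧ x3 ∧ ¬x5) ∨ (¬x2 ∧ ¬x5 ∧ x2) ∨ (¬x2 ∧ ¬x5 ∧ ¬x5) ∨ (x1 ∧ x3 ∧ x2) ∨ (x1 ∧ x3 ∧ ¬x5) ∨ (x1 ∧ ¬x5 ∧ x2) ∨ (x1 ∧ ¬x5 ∧ ¬x5) ∨ ¬x4
⇔ (¬x2 ∧ ¬x5) ∨ (x1 ∧ x3 ∧ x2) ∨ (x1 ∧ ¬x5) ∨ ¬x4

(¬x2 ∧ ¬x5) ∨ (x1 ∧ x3 ∧ x2) ∨ (x1 ∧ ¬x5) ∨ ¬x4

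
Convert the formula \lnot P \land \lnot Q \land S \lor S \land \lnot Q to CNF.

\lnot P \land \lnot Q \land S \lor S \land \lnot Q
= (\lnot P \lor S) \land (\lnot P \lor \lnot Q) \land (\lnot Q \lor S) \land (\lnot Q \lor \lnot Q) \land (S \lor S) \land (S \lor \lnot Q)
= \lnot Q \land S

\lnot Q \land S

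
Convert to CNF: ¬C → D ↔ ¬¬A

(¬C ∨ A) ∧ (¬D ∨ A) ∧ (¬A ∨ C ∨ D)

¬C → D ↔ ¬¬A
⇔ ((¬C → D) → ¬¬A) ∧ (¬¬A → (¬C → D))   [eliminate ↔]
⇔ (¬(¬C → D) ∨ ¬¬A) ∧ (¬¬A → (¬C → D))   [eliminate →]
⇔ (¬(¬¬C ∨ D) ∨ ¬¬A) ∧ (¬¬A → (¬C → D))   [eliminate →]
⇔ (¬(¬¬C ∨ D) ∨ ¬¬A) ∧ (¬¬¬A ∨ (¬C → D))   [eliminate →]
⇔ (¬(¬¬C ∨ D) ∨ ¬¬A) ∧ (¬¬¬A ∨ ¬¬C ∨ D)   [eliminate →]
⇔ (¬¬¬C ∧ ¬D ∨ ¬¬A) ∧ (¬¬¬A ∨ ¬¬C ∨ D)   [De Morgan]
⇔ (¬C ∧ ¬D ∨ ¬¬A) ∧ (¬¬¬A ∨ ¬¬C ∨ D)   [double negation]
⇔ (¬C ∧ ¬D ∨ A) ∧ (¬¬¬A ∨ ¬¬C ∨ D)   [double negation]
⇔ (¬C ∧ ¬D ∨ A) ∧ (¬A ∨ ¬¬C ∨ D)   [double negation]
⇔ (¬C ∧ ¬D ∨ A) ∧ (¬A ∨ C ∨ D)   [double negation]
⇔ (¬C ∨ A) ∧ (¬D ∨ A) ∧ (¬A ∨ C ∨ D)   [distribute ∨ over ∧]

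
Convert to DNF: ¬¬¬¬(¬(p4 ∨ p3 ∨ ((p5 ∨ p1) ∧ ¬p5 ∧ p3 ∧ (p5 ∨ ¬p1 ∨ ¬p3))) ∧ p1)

¬p4 ∧ ¬p3 ∧ p1

¬¬¬¬(¬(p4 ∨ p3 ∨ ((p5 ∨ p1) ∧ ¬p5 ∧ p3 ∧ (p5 ∨ ¬p1 ∨ ¬p3))) ∧ p1)
≡ ¬¬(¬(p4 ∨ p3 ∨ ((p5 ∨ p1) ∧ ¬p5 ∧ p3 ∧ (p5 ∨ ¬p1 ∨ ¬p3))) ∧ p1)   [double negation]
≡ ¬(p4 ∨ p3 ∨ ((p5 ∨ p1) ∧ ¬p5 ∧ p3 ∧ (p5 ∨ ¬p1 ∨ ¬p3))) ∧ p1   [double negation]
≡ ¬p4 ∧ ¬p3 ∧ ¬((p5 ∨ p1) ∧ ¬p5 ∧ p3 ∧ (p5 ∨ ¬p1 ∨ ¬p3)) ∧ p1   [De Morgan]
≡ ¬p4 ∧ ¬p3 ∧ (¬(p5 ∨ p1) ∨ ¬¬p5 ∨ ¬p3 ∨ ¬(p5 ∨ ¬p1 ∨ ¬p3)) ∧ p1   [De Morgan]
≡ ¬p4 ∧ ¬p3 ∧ ((¬p5 ∧ ¬p1) ∨ ¬¬p5 ∨ ¬p3 ∨ ¬(p5 ∨ ¬p1 ∨ ¬p3)) ∧ p1   [De Morgan]
≡ ¬p4 ∧ ¬p3 ∧ ((¬p5 ∧ ¬p1) ∨ p5 ∨ ¬p3 ∨ ¬(p5 ∨ ¬p1 ∨ ¬p3)) ∧ p1   [double negation]
≡ ¬p4 ∧ ¬p3 ∧ ((¬p5 ∧ ¬p1) ∨ p5 ∨ ¬p3 ∨ (¬p5 ∧ ¬¬p1 ∧ ¬¬p3)) ∧ p1   [De Morgan]
≡ ¬p4 ∧ ¬p3 ∧ ((¬p5 ∧ ¬p1) ∨ p5 ∨ ¬p3 ∨ (¬p5 ∧ p1 ∧ ¬¬p3)) ∧ p1   [double negation]
≡ ¬p4 ∧ ¬p3 ∧ ((¬p5 ∧ ¬p1) ∨ p5 ∨ ¬p3 ∨ (¬p5 ∧ p1 ∧ p3)) ∧ p1   [double negation]
≡ (¬p4 ∧ ¬p3 ∧ ¬p5 ∧ ¬p1 ∧ p1) ∨ (¬p4 ∧ ¬p3 ∧ p5 ∧ p1) ∨ (¬p4 ∧ ¬p3 ∧ ¬p3 ∧ p1) ∨ (¬p4 ∧ ¬p3 ∧ ¬p5 ∧ p1 ∧ p3 ∧ p1)   [distribute ∧ over ∨]
≡ ¬p4 ∧ ¬p3 ∧ p1   [simplify]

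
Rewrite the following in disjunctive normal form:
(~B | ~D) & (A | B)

(~B | ~D) & (A | B)
≡ (~B & A) | (~B & B) | (~D & A) | (~D & B)   — distribute & over |
≡ (~B & A) | (~D & A) | (~D & B)   — simplify

(~B & A) | (~D & A) | (~D & B)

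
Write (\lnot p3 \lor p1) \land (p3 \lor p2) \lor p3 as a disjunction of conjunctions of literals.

\lnot p3 \land p2 \lor p1 \land p2 \lor p3

(\lnot p3 \lor p1) \land (p3 \lor p2) \lor p3
≡ \lnot p3 \land p3 \lor \lnot p3 \land p2 \lor p1 \land p3 \lor p1 \land p2 \lor p3   [distribute \land over \lor]
≡ \lnot p3 \land p2 \lor p1 \land p2 \lor p3   [simplify]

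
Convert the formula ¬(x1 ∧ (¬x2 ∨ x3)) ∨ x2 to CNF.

¬(x1 ∧ (¬x2 ∨ x3)) ∨ x2
≡ ¬x1 ∨ ¬(¬x2 ∨ x3) ∨ x2   [De Morgan]
≡ ¬x1 ∨ (¬¬x2 ∧ ¬x3) ∨ x2   [De Morgan]
≡ ¬x1 ∨ (x2 ∧ ¬x3) ∨ x2   [double negation]
≡ (¬x1 ∨ x2 ∨ x2) ∧ (¬x1 ∨ ¬x3 ∨ x2)   [distribute ∨ over ∧]
≡ ¬x1 ∨ x2   [simplify]

¬x1 ∨ x2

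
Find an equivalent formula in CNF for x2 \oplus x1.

x2 \oplus x1
≡ (x2 \lor x1) \land \lnot (x2 \land x1)   (expand \oplus)
≡ (x2 \lor x1) \land (\lnot x2 \lor \lnot x1)   (De Morgan)

(x2 \lor x1) \land (\lnot x2 \lor \lnot x1)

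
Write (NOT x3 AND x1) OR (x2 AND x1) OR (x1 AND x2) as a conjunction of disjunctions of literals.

(NOT x3 OR x2) AND x1

(NOT x3 AND x1) OR (x2 AND x1) OR (x1 AND x2)
= (NOT x3 OR x2 OR x1) AND (NOT x3 OR x2 OR x2) AND (NOT x3 OR x1 OR x1) AND (NOT x3 OR x1 OR x2) AND (x1 OR x2 OR x1) AND (x1 OR x2 OR x2) AND (x1 OR x1 OR x1) AND (x1 OR x1 OR x2)   [distribute OR over AND]
= (NOT x3 OR x2) AND x1   [simplify]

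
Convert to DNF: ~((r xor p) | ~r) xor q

~((r xor p) | ~r) xor q
≡ (~((r xor p) | ~r) & ~q) | (~~((r xor p) | ~r) & q)   [expand xor]
≡ (~((r & ~p) | (~r & p) | ~r) & ~q) | (~~((r xor p) | ~r) & q)   [expand xor]
≡ (~((r & ~p) | (~r & p) | ~r) & ~q) | (~~((r & ~p) | (~r & p) | ~r) & q)   [expand xor]
≡ (~(r & ~p) & ~(~r & p) & ~~r & ~q) | (~~((r & ~p) | (~r & p) | ~r) & q)   [De Morgan]
≡ ((~r | ~~p) & ~(~r & p) & ~~r & ~q) | (~~((r & ~p) | (~r & p) | ~r) & q)   [De Morgan]
≡ ((~r | p) & ~(~r & p) & ~~r & ~q) | (~~((r & ~p) | (~r & p) | ~r) & q)   [double negation]
≡ ((~r | p) & (~~r | ~p) & ~~r & ~q) | (~~((r & ~p) | (~r & p) | ~r) & q)   [De Morgan]
≡ ((~r | p) & (r | ~p) & ~~r & ~q) | (~~((r & ~p) | (~r & p) | ~r) & q)   [double negation]
≡ ((~r | p) & (r | ~p) & r & ~q) | (~~((r & ~p) | (~r & p) | ~r) & q)   [double negation]
≡ ((~r | p) & (r | ~p) & r & ~q) | (((r & ~p) | (~r & p) | ~r) & q)   [double negation]
≡ (~r & r & r & ~q) | (~r & ~p & r & ~q) | (p & r & r & ~q) | (p & ~p & r & ~q) | (r & ~p & q) | (~r & p & q) | (~r & q)   [distribute & over |]
≡ (p & r & ~q) | (r & ~p & q) | (~r & q)   [simplify]

(p & r & ~q) | (r & ~p & q) | (~r & q)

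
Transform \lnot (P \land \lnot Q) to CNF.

\lnot P \lor Q

\lnot (P \land \lnot Q)
≡ \lnot P \lor \lnot \lnot Q   (De Morgan)
≡ \lnot P \lor Q   (double negation)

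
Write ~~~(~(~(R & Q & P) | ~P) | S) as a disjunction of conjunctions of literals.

~~~(~(~(R & Q & P) | ~P) | S)
≡ ~(~(~(R & Q & P) | ~P) | S)   [double negation]
≡ ~~(~(R & Q & P) | ~P) & ~S   [De Morgan]
≡ (~(R & Q & P) | ~P) & ~S   [double negation]
≡ (~R | ~Q | ~P | ~P) & ~S   [De Morgan]
≡ (~R & ~S) | (~Q & ~S) | (~P & ~S) | (~P & ~S)   [distribute & over |]
≡ (~R & ~S) | (~Q & ~S) | (~P & ~S)   [simplify]

(~R & ~S) | (~Q & ~S) | (~P & ~S)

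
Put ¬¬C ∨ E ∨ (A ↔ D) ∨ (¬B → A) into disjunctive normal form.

C ∨ E ∨ ¬A ∧ ¬D ∨ B ∨ A

¬¬C ∨ E ∨ (A ↔ D) ∨ (¬B → A)
⇔ ¬¬C ∨ E ∨ (A → D) ∧ (D → A) ∨ (¬B → A)   [eliminate ↔]
⇔ ¬¬C ∨ E ∨ (¬A ∨ D) ∧ (D → A) ∨ (¬B → A)   [eliminate →]
⇔ ¬¬C ∨ E ∨ (¬A ∨ D) ∧ (¬D ∨ A) ∨ (¬B → A)   [eliminate →]
⇔ ¬¬C ∨ E ∨ (¬A ∨ D) ∧ (¬D ∨ A) ∨ ¬¬B ∨ A   [eliminate →]
⇔ C ∨ E ∨ (¬A ∨ D) ∧ (¬D ∨ A) ∨ ¬¬B ∨ A   [double negation]
⇔ C ∨ E ∨ (¬A ∨ D) ∧ (¬D ∨ A) ∨ B ∨ A   [double negation]
⇔ C ∨ E ∨ ¬A ∧ ¬D ∨ ¬A ∧ A ∨ D ∧ ¬D ∨ D ∧ A ∨ B ∨ A   [distribute ∧ over ∨]
⇔ C ∨ E ∨ ¬A ∧ ¬D ∨ B ∨ A   [simplify]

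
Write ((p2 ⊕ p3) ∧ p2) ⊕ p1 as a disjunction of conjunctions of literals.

(p2 ∧ ¬p3 ∧ ¬p1) ∨ (p3 ∧ p2 ∧ p1) ∨ (¬p2 ∧ p1)

((p2 ⊕ p3) ∧ p2) ⊕ p1
≡ ((p2 ⊕ p3) ∧ p2 ∧ ¬p1) ∨ (¬((p2 ⊕ p3) ∧ p2) ∧ p1)   [expand ⊕]
≡ (((p2 ∧ ¬p3) ∨ (¬p2 ∧ p3)) ∧ p2 ∧ ¬p1) ∨ (¬((p2 ⊕ p3) ∧ p2) ∧ p1)   [expand ⊕]
≡ (((p2 ∧ ¬p3) ∨ (¬p2 ∧ p3)) ∧ p2 ∧ ¬p1) ∨ (¬(((p2 ∧ ¬p3) ∨ (¬p2 ∧ p3)) ∧ p2) ∧ p1)   [expand ⊕]
≡ (((p2 ∧ ¬p3) ∨ (¬p2 ∧ p3)) ∧ p2 ∧ ¬p1) ∨ ((¬((p2 ∧ ¬p3) ∨ (¬p2 ∧ p3)) ∨ ¬p2) ∧ p1)   [De Morgan]
≡ (((p2 ∧ ¬p3) ∨ (¬p2 ∧ p3)) ∧ p2 ∧ ¬p1) ∨ (((¬(p2 ∧ ¬p3) ∧ ¬(¬p2 ∧ p3)) ∨ ¬p2) ∧ p1)   [De Morgan]
≡ (((p2 ∧ ¬p3) ∨ (¬p2 ∧ p3)) ∧ p2 ∧ ¬p1) ∨ ((((¬p2 ∨ ¬¬p3) ∧ ¬(¬p2 ∧ p3)) ∨ ¬p2) ∧ p1)   [De Morgan]
≡ (((p2 ∧ ¬p3) ∨ (¬p2 ∧ p3)) ∧ p2 ∧ ¬p1) ∨ ((((¬p2 ∨ p3) ∧ ¬(¬p2 ∧ p3)) ∨ ¬p2) ∧ p1)   [double negation]
≡ (((p2 ∧ ¬p3) ∨ (¬p2 ∧ p3)) ∧ p2 ∧ ¬p1) ∨ ((((¬p2 ∨ p3) ∧ (¬¬p2 ∨ ¬p3)) ∨ ¬p2) ∧ p1)   [De Morgan]
≡ (((p2 ∧ ¬p3) ∨ (¬p2 ∧ p3)) ∧ p2 ∧ ¬p1) ∨ ((((¬p2 ∨ p3) ∧ (p2 ∨ ¬p3)) ∨ ¬p2) ∧ p1)   [double negation]
≡ (p2 ∧ ¬p3 ∧ p2 ∧ ¬p1) ∨ (¬p2 ∧ p3 ∧ p2 ∧ ¬p1) ∨ (¬p2 ∧ p2 ∧ p1) ∨ (¬p2 ∧ ¬p3 ∧ p1) ∨ (p3 ∧ p2 ∧ p1) ∨ (p3 ∧ ¬p3 ∧ p1) ∨ (¬p2 ∧ p1)   [distribute ∧ over ∨]
≡ (p2 ∧ ¬p3 ∧ ¬p1) ∨ (p3 ∧ p2 ∧ p1) ∨ (¬p2 ∧ p1)   [simplify]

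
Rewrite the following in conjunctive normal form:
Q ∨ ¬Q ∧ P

Q ∨ P

Q ∨ ¬Q ∧ P
= (Q ∨ ¬Q) ∧ (Q ∨ P)   [distribute ∨ over ∧]
= Q ∨ P   [simplify]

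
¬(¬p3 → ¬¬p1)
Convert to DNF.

¬(¬p3 → ¬¬p1)
≡ ¬(¬¬p3 ∨ ¬¬p1)   — eliminate →
≡ ¬¬¬p3 ∧ ¬¬¬p1   — De Morgan
≡ ¬p3 ∧ ¬¬¬p1   — double negation
≡ ¬p3 ∧ ¬p1   — double negation

¬p3 ∧ ¬p1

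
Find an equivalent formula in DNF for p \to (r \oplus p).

\lnot p \lor (\lnot r \land p)

p \to (r \oplus p)
≡ \lnot p \lor (r \oplus p)   [eliminate \to]
≡ \lnot p \lor (r \land \lnot p) \lor (\lnot r \land p)   [expand \oplus]
≡ \lnot p \lor (\lnot r \land p)   [simplify]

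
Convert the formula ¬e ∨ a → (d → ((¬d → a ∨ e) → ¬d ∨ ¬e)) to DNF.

e ∧ ¬a ∨ ¬d ∨ ¬e

¬e ∨ a → (d → ((¬d → a ∨ e) → ¬d ∨ ¬e))
≡ ¬(¬e ∨ a) ∨ (d → ((¬d → a ∨ e) → ¬d ∨ ¬e))   (eliminate →)
≡ ¬(¬e ∨ a) ∨ ¬d ∨ ((¬d → a ∨ e) → ¬d ∨ ¬e)   (eliminate →)
≡ ¬(¬e ∨ a) ∨ ¬d ∨ ¬(¬d → a ∨ e) ∨ ¬d ∨ ¬e   (eliminate →)
≡ ¬(¬e ∨ a) ∨ ¬d ∨ ¬(¬¬d ∨ a ∨ e) ∨ ¬d ∨ ¬e   (eliminate →)
≡ ¬¬e ∧ ¬a ∨ ¬d ∨ ¬(¬¬d ∨ a ∨ e) ∨ ¬d ∨ ¬e   (De Morgan)
≡ e ∧ ¬a ∨ ¬d ∨ ¬(¬¬d ∨ a ∨ e) ∨ ¬d ∨ ¬e   (double negation)
≡ e ∧ ¬a ∨ ¬d ∨ ¬¬¬d ∧ ¬a ∧ ¬e ∨ ¬d ∨ ¬e   (De Morgan)
≡ e ∧ ¬a ∨ ¬d ∨ ¬d ∧ ¬a ∧ ¬e ∨ ¬d ∨ ¬e   (double negation)
≡ e ∧ ¬a ∨ ¬d ∨ ¬e   (simplify)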